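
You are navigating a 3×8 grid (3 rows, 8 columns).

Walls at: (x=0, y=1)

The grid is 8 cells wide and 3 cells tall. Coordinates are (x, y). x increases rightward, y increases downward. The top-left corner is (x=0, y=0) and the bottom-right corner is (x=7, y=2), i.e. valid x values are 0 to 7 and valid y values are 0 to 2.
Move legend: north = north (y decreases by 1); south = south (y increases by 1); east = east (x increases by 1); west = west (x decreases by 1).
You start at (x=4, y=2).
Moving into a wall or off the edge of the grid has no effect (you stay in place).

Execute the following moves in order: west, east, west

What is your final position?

Start: (x=4, y=2)
  west (west): (x=4, y=2) -> (x=3, y=2)
  east (east): (x=3, y=2) -> (x=4, y=2)
  west (west): (x=4, y=2) -> (x=3, y=2)
Final: (x=3, y=2)

Answer: Final position: (x=3, y=2)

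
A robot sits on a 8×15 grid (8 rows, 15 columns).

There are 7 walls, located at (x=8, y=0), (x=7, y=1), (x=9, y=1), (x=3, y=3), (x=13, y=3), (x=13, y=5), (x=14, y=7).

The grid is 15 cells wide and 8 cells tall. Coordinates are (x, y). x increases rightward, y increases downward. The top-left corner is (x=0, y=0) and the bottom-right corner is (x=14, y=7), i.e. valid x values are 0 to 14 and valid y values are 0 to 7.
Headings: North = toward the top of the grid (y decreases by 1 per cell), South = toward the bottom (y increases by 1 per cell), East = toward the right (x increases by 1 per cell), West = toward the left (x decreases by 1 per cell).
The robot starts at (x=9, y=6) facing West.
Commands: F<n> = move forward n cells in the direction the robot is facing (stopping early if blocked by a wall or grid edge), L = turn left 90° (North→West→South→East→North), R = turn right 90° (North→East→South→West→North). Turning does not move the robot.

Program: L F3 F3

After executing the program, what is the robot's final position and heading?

Start: (x=9, y=6), facing West
  L: turn left, now facing South
  F3: move forward 1/3 (blocked), now at (x=9, y=7)
  F3: move forward 0/3 (blocked), now at (x=9, y=7)
Final: (x=9, y=7), facing South

Answer: Final position: (x=9, y=7), facing South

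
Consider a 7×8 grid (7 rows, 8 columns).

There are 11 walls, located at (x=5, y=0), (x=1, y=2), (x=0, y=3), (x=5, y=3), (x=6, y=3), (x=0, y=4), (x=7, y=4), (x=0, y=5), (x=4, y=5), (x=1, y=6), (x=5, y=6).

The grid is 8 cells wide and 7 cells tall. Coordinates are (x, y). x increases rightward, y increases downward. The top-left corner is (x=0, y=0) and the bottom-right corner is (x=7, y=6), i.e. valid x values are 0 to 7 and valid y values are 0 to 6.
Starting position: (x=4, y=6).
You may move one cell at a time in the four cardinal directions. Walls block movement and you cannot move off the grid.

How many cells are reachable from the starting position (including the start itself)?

Answer: Reachable cells: 44

Derivation:
BFS flood-fill from (x=4, y=6):
  Distance 0: (x=4, y=6)
  Distance 1: (x=3, y=6)
  Distance 2: (x=3, y=5), (x=2, y=6)
  Distance 3: (x=3, y=4), (x=2, y=5)
  Distance 4: (x=3, y=3), (x=2, y=4), (x=4, y=4), (x=1, y=5)
  Distance 5: (x=3, y=2), (x=2, y=3), (x=4, y=3), (x=1, y=4), (x=5, y=4)
  Distance 6: (x=3, y=1), (x=2, y=2), (x=4, y=2), (x=1, y=3), (x=6, y=4), (x=5, y=5)
  Distance 7: (x=3, y=0), (x=2, y=1), (x=4, y=1), (x=5, y=2), (x=6, y=5)
  Distance 8: (x=2, y=0), (x=4, y=0), (x=1, y=1), (x=5, y=1), (x=6, y=2), (x=7, y=5), (x=6, y=6)
  Distance 9: (x=1, y=0), (x=0, y=1), (x=6, y=1), (x=7, y=2), (x=7, y=6)
  Distance 10: (x=0, y=0), (x=6, y=0), (x=7, y=1), (x=0, y=2), (x=7, y=3)
  Distance 11: (x=7, y=0)
Total reachable: 44 (grid has 45 open cells total)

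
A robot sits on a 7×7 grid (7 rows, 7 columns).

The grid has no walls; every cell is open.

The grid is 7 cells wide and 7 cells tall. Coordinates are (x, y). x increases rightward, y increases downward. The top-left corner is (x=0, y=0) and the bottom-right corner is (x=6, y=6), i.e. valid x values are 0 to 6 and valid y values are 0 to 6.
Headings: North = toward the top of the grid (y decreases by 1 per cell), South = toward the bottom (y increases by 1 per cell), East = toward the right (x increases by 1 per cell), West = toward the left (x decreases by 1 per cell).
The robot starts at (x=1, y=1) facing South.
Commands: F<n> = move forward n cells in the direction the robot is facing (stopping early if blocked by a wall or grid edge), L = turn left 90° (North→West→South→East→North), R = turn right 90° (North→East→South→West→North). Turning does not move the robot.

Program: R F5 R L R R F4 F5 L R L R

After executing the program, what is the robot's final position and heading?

Start: (x=1, y=1), facing South
  R: turn right, now facing West
  F5: move forward 1/5 (blocked), now at (x=0, y=1)
  R: turn right, now facing North
  L: turn left, now facing West
  R: turn right, now facing North
  R: turn right, now facing East
  F4: move forward 4, now at (x=4, y=1)
  F5: move forward 2/5 (blocked), now at (x=6, y=1)
  L: turn left, now facing North
  R: turn right, now facing East
  L: turn left, now facing North
  R: turn right, now facing East
Final: (x=6, y=1), facing East

Answer: Final position: (x=6, y=1), facing East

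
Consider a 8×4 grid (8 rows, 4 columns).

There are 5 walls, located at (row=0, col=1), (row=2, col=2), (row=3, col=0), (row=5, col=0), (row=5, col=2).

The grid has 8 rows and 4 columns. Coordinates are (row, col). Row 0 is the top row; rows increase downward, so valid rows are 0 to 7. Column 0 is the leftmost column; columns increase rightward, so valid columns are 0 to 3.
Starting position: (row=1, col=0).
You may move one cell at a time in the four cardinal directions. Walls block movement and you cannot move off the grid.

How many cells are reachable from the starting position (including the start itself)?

BFS flood-fill from (row=1, col=0):
  Distance 0: (row=1, col=0)
  Distance 1: (row=0, col=0), (row=1, col=1), (row=2, col=0)
  Distance 2: (row=1, col=2), (row=2, col=1)
  Distance 3: (row=0, col=2), (row=1, col=3), (row=3, col=1)
  Distance 4: (row=0, col=3), (row=2, col=3), (row=3, col=2), (row=4, col=1)
  Distance 5: (row=3, col=3), (row=4, col=0), (row=4, col=2), (row=5, col=1)
  Distance 6: (row=4, col=3), (row=6, col=1)
  Distance 7: (row=5, col=3), (row=6, col=0), (row=6, col=2), (row=7, col=1)
  Distance 8: (row=6, col=3), (row=7, col=0), (row=7, col=2)
  Distance 9: (row=7, col=3)
Total reachable: 27 (grid has 27 open cells total)

Answer: Reachable cells: 27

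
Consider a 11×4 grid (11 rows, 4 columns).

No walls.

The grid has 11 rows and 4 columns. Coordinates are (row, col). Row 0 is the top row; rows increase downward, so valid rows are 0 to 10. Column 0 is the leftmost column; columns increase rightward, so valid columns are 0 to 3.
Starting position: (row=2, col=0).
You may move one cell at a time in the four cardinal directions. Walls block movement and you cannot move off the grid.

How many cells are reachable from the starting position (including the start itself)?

BFS flood-fill from (row=2, col=0):
  Distance 0: (row=2, col=0)
  Distance 1: (row=1, col=0), (row=2, col=1), (row=3, col=0)
  Distance 2: (row=0, col=0), (row=1, col=1), (row=2, col=2), (row=3, col=1), (row=4, col=0)
  Distance 3: (row=0, col=1), (row=1, col=2), (row=2, col=3), (row=3, col=2), (row=4, col=1), (row=5, col=0)
  Distance 4: (row=0, col=2), (row=1, col=3), (row=3, col=3), (row=4, col=2), (row=5, col=1), (row=6, col=0)
  Distance 5: (row=0, col=3), (row=4, col=3), (row=5, col=2), (row=6, col=1), (row=7, col=0)
  Distance 6: (row=5, col=3), (row=6, col=2), (row=7, col=1), (row=8, col=0)
  Distance 7: (row=6, col=3), (row=7, col=2), (row=8, col=1), (row=9, col=0)
  Distance 8: (row=7, col=3), (row=8, col=2), (row=9, col=1), (row=10, col=0)
  Distance 9: (row=8, col=3), (row=9, col=2), (row=10, col=1)
  Distance 10: (row=9, col=3), (row=10, col=2)
  Distance 11: (row=10, col=3)
Total reachable: 44 (grid has 44 open cells total)

Answer: Reachable cells: 44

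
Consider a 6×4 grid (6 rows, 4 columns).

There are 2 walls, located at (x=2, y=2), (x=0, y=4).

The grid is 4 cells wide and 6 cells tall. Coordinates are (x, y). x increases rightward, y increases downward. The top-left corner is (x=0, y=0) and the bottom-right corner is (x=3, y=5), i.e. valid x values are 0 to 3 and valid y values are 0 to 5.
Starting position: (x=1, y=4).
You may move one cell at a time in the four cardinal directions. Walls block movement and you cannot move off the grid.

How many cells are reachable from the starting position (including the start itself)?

BFS flood-fill from (x=1, y=4):
  Distance 0: (x=1, y=4)
  Distance 1: (x=1, y=3), (x=2, y=4), (x=1, y=5)
  Distance 2: (x=1, y=2), (x=0, y=3), (x=2, y=3), (x=3, y=4), (x=0, y=5), (x=2, y=5)
  Distance 3: (x=1, y=1), (x=0, y=2), (x=3, y=3), (x=3, y=5)
  Distance 4: (x=1, y=0), (x=0, y=1), (x=2, y=1), (x=3, y=2)
  Distance 5: (x=0, y=0), (x=2, y=0), (x=3, y=1)
  Distance 6: (x=3, y=0)
Total reachable: 22 (grid has 22 open cells total)

Answer: Reachable cells: 22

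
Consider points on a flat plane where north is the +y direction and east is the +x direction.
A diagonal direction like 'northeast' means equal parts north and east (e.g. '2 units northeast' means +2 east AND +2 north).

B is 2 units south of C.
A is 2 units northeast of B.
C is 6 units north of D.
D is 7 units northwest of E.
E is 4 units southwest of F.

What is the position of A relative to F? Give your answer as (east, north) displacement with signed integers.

Answer: A is at (east=-9, north=9) relative to F.

Derivation:
Place F at the origin (east=0, north=0).
  E is 4 units southwest of F: delta (east=-4, north=-4); E at (east=-4, north=-4).
  D is 7 units northwest of E: delta (east=-7, north=+7); D at (east=-11, north=3).
  C is 6 units north of D: delta (east=+0, north=+6); C at (east=-11, north=9).
  B is 2 units south of C: delta (east=+0, north=-2); B at (east=-11, north=7).
  A is 2 units northeast of B: delta (east=+2, north=+2); A at (east=-9, north=9).
Therefore A relative to F: (east=-9, north=9).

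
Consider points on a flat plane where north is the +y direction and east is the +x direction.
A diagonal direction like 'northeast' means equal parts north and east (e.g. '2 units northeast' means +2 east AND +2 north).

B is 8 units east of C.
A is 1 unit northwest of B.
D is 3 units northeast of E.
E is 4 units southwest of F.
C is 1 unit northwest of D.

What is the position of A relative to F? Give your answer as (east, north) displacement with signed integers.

Answer: A is at (east=5, north=1) relative to F.

Derivation:
Place F at the origin (east=0, north=0).
  E is 4 units southwest of F: delta (east=-4, north=-4); E at (east=-4, north=-4).
  D is 3 units northeast of E: delta (east=+3, north=+3); D at (east=-1, north=-1).
  C is 1 unit northwest of D: delta (east=-1, north=+1); C at (east=-2, north=0).
  B is 8 units east of C: delta (east=+8, north=+0); B at (east=6, north=0).
  A is 1 unit northwest of B: delta (east=-1, north=+1); A at (east=5, north=1).
Therefore A relative to F: (east=5, north=1).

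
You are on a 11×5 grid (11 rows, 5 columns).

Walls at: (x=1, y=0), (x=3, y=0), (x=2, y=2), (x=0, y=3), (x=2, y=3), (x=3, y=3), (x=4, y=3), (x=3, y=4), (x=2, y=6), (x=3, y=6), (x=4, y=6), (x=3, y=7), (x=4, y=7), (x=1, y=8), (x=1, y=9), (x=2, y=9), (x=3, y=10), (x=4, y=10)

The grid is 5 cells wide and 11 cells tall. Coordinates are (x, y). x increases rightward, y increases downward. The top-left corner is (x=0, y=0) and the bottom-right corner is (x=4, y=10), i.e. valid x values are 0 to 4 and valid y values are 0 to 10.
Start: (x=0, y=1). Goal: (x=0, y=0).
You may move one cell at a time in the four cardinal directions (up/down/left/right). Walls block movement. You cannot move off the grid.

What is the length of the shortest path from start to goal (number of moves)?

Answer: Shortest path length: 1

Derivation:
BFS from (x=0, y=1) until reaching (x=0, y=0):
  Distance 0: (x=0, y=1)
  Distance 1: (x=0, y=0), (x=1, y=1), (x=0, y=2)  <- goal reached here
One shortest path (1 moves): (x=0, y=1) -> (x=0, y=0)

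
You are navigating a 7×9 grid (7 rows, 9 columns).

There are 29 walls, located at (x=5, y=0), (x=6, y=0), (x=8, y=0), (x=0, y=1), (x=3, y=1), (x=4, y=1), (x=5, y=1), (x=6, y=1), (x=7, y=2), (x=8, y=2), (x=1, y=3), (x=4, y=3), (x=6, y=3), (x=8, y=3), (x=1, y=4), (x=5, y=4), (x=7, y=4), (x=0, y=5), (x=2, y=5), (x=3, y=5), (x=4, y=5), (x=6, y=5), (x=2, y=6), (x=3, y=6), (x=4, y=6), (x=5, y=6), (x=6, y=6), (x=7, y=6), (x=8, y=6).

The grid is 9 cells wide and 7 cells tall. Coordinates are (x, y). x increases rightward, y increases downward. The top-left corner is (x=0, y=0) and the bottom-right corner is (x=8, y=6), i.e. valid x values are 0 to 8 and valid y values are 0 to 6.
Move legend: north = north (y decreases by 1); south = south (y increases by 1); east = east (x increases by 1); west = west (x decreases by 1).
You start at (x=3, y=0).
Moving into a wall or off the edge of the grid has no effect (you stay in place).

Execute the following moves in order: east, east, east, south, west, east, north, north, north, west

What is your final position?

Start: (x=3, y=0)
  east (east): (x=3, y=0) -> (x=4, y=0)
  east (east): blocked, stay at (x=4, y=0)
  east (east): blocked, stay at (x=4, y=0)
  south (south): blocked, stay at (x=4, y=0)
  west (west): (x=4, y=0) -> (x=3, y=0)
  east (east): (x=3, y=0) -> (x=4, y=0)
  [×3]north (north): blocked, stay at (x=4, y=0)
  west (west): (x=4, y=0) -> (x=3, y=0)
Final: (x=3, y=0)

Answer: Final position: (x=3, y=0)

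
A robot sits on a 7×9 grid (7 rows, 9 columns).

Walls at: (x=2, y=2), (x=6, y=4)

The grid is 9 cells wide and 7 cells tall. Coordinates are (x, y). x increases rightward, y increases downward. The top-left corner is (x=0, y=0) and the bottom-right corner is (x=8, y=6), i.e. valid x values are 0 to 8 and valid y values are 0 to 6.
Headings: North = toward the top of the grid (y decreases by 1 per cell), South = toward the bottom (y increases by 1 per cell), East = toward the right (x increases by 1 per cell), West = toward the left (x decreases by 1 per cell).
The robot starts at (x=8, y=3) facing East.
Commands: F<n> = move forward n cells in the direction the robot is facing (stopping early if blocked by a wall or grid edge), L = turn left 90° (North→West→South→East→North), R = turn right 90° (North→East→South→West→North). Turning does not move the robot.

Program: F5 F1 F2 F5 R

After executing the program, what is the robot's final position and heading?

Answer: Final position: (x=8, y=3), facing South

Derivation:
Start: (x=8, y=3), facing East
  F5: move forward 0/5 (blocked), now at (x=8, y=3)
  F1: move forward 0/1 (blocked), now at (x=8, y=3)
  F2: move forward 0/2 (blocked), now at (x=8, y=3)
  F5: move forward 0/5 (blocked), now at (x=8, y=3)
  R: turn right, now facing South
Final: (x=8, y=3), facing South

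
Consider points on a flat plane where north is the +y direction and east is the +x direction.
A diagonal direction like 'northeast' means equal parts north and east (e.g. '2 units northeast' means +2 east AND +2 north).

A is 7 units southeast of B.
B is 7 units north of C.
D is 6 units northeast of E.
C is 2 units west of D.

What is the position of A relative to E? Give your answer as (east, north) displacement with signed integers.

Answer: A is at (east=11, north=6) relative to E.

Derivation:
Place E at the origin (east=0, north=0).
  D is 6 units northeast of E: delta (east=+6, north=+6); D at (east=6, north=6).
  C is 2 units west of D: delta (east=-2, north=+0); C at (east=4, north=6).
  B is 7 units north of C: delta (east=+0, north=+7); B at (east=4, north=13).
  A is 7 units southeast of B: delta (east=+7, north=-7); A at (east=11, north=6).
Therefore A relative to E: (east=11, north=6).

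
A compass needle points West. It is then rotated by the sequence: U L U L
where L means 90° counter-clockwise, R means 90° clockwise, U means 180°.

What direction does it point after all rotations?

Start: West
  U (U-turn (180°)) -> East
  L (left (90° counter-clockwise)) -> North
  U (U-turn (180°)) -> South
  L (left (90° counter-clockwise)) -> East
Final: East

Answer: Final heading: East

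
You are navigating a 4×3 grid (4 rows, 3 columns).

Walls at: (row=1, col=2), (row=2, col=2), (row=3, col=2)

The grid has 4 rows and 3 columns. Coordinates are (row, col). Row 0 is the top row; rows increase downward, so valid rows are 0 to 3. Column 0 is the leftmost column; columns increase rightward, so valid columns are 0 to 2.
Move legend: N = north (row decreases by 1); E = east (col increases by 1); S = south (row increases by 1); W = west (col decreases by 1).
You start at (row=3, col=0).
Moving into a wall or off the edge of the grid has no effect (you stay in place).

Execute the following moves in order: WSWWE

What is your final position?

Start: (row=3, col=0)
  W (west): blocked, stay at (row=3, col=0)
  S (south): blocked, stay at (row=3, col=0)
  W (west): blocked, stay at (row=3, col=0)
  W (west): blocked, stay at (row=3, col=0)
  E (east): (row=3, col=0) -> (row=3, col=1)
Final: (row=3, col=1)

Answer: Final position: (row=3, col=1)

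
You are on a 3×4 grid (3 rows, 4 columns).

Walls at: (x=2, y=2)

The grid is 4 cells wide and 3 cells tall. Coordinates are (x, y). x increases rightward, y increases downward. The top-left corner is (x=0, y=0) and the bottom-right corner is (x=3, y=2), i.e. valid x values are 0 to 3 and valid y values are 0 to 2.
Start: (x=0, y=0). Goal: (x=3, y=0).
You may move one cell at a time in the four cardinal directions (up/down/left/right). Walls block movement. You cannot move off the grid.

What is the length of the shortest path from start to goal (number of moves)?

Answer: Shortest path length: 3

Derivation:
BFS from (x=0, y=0) until reaching (x=3, y=0):
  Distance 0: (x=0, y=0)
  Distance 1: (x=1, y=0), (x=0, y=1)
  Distance 2: (x=2, y=0), (x=1, y=1), (x=0, y=2)
  Distance 3: (x=3, y=0), (x=2, y=1), (x=1, y=2)  <- goal reached here
One shortest path (3 moves): (x=0, y=0) -> (x=1, y=0) -> (x=2, y=0) -> (x=3, y=0)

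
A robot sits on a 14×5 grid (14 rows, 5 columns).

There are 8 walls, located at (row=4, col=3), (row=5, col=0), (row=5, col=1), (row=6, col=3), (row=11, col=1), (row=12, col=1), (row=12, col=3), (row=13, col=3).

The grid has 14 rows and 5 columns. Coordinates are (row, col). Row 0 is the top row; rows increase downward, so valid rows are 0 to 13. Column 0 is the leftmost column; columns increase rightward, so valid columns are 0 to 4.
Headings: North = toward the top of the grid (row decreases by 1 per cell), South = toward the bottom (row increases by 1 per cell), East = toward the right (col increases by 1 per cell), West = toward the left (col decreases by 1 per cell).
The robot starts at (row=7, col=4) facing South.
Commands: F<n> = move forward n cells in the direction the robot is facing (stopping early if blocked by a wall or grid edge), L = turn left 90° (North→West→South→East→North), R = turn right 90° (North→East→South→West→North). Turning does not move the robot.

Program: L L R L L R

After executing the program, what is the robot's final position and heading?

Start: (row=7, col=4), facing South
  L: turn left, now facing East
  L: turn left, now facing North
  R: turn right, now facing East
  L: turn left, now facing North
  L: turn left, now facing West
  R: turn right, now facing North
Final: (row=7, col=4), facing North

Answer: Final position: (row=7, col=4), facing North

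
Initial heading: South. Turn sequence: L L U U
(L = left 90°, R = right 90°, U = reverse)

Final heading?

Answer: Final heading: North

Derivation:
Start: South
  L (left (90° counter-clockwise)) -> East
  L (left (90° counter-clockwise)) -> North
  U (U-turn (180°)) -> South
  U (U-turn (180°)) -> North
Final: North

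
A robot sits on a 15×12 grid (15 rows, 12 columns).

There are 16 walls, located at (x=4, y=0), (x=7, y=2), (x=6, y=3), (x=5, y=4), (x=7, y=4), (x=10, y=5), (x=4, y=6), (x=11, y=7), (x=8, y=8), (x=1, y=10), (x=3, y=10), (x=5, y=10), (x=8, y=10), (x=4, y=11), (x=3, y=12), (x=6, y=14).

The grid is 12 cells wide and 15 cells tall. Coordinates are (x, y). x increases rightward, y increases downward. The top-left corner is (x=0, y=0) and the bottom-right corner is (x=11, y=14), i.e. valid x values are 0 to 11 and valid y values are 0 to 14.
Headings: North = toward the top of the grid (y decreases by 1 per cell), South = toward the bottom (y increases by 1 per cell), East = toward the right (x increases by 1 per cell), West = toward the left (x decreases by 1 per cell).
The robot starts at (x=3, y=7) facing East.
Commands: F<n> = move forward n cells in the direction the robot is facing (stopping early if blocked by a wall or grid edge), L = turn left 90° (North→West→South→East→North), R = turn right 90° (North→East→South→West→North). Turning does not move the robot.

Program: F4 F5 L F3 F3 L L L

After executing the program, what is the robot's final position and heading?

Answer: Final position: (x=10, y=6), facing East

Derivation:
Start: (x=3, y=7), facing East
  F4: move forward 4, now at (x=7, y=7)
  F5: move forward 3/5 (blocked), now at (x=10, y=7)
  L: turn left, now facing North
  F3: move forward 1/3 (blocked), now at (x=10, y=6)
  F3: move forward 0/3 (blocked), now at (x=10, y=6)
  L: turn left, now facing West
  L: turn left, now facing South
  L: turn left, now facing East
Final: (x=10, y=6), facing East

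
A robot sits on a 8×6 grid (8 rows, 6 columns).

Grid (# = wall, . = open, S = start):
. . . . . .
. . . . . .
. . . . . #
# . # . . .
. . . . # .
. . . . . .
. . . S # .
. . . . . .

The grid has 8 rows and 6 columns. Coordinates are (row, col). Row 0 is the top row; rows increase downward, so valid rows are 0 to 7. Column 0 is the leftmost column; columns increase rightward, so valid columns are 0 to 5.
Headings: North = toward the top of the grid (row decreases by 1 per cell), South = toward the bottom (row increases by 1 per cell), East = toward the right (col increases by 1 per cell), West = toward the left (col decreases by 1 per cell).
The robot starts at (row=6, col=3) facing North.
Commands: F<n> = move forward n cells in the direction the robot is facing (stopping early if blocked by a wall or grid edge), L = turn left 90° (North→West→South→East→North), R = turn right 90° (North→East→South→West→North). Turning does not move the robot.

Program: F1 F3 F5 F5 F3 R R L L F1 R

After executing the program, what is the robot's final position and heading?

Start: (row=6, col=3), facing North
  F1: move forward 1, now at (row=5, col=3)
  F3: move forward 3, now at (row=2, col=3)
  F5: move forward 2/5 (blocked), now at (row=0, col=3)
  F5: move forward 0/5 (blocked), now at (row=0, col=3)
  F3: move forward 0/3 (blocked), now at (row=0, col=3)
  R: turn right, now facing East
  R: turn right, now facing South
  L: turn left, now facing East
  L: turn left, now facing North
  F1: move forward 0/1 (blocked), now at (row=0, col=3)
  R: turn right, now facing East
Final: (row=0, col=3), facing East

Answer: Final position: (row=0, col=3), facing East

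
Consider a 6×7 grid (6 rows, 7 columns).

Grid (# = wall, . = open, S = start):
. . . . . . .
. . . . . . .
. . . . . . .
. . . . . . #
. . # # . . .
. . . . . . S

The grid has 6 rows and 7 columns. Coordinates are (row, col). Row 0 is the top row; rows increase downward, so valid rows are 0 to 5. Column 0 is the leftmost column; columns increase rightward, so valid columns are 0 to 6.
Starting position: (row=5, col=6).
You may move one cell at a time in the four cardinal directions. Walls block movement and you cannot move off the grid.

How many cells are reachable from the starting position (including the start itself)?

BFS flood-fill from (row=5, col=6):
  Distance 0: (row=5, col=6)
  Distance 1: (row=4, col=6), (row=5, col=5)
  Distance 2: (row=4, col=5), (row=5, col=4)
  Distance 3: (row=3, col=5), (row=4, col=4), (row=5, col=3)
  Distance 4: (row=2, col=5), (row=3, col=4), (row=5, col=2)
  Distance 5: (row=1, col=5), (row=2, col=4), (row=2, col=6), (row=3, col=3), (row=5, col=1)
  Distance 6: (row=0, col=5), (row=1, col=4), (row=1, col=6), (row=2, col=3), (row=3, col=2), (row=4, col=1), (row=5, col=0)
  Distance 7: (row=0, col=4), (row=0, col=6), (row=1, col=3), (row=2, col=2), (row=3, col=1), (row=4, col=0)
  Distance 8: (row=0, col=3), (row=1, col=2), (row=2, col=1), (row=3, col=0)
  Distance 9: (row=0, col=2), (row=1, col=1), (row=2, col=0)
  Distance 10: (row=0, col=1), (row=1, col=0)
  Distance 11: (row=0, col=0)
Total reachable: 39 (grid has 39 open cells total)

Answer: Reachable cells: 39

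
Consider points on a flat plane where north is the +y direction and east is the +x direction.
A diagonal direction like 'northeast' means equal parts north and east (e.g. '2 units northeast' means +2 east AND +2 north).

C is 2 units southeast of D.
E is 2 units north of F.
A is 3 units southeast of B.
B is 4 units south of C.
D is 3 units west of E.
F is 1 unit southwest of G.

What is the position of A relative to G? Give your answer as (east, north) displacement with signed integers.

Answer: A is at (east=1, north=-8) relative to G.

Derivation:
Place G at the origin (east=0, north=0).
  F is 1 unit southwest of G: delta (east=-1, north=-1); F at (east=-1, north=-1).
  E is 2 units north of F: delta (east=+0, north=+2); E at (east=-1, north=1).
  D is 3 units west of E: delta (east=-3, north=+0); D at (east=-4, north=1).
  C is 2 units southeast of D: delta (east=+2, north=-2); C at (east=-2, north=-1).
  B is 4 units south of C: delta (east=+0, north=-4); B at (east=-2, north=-5).
  A is 3 units southeast of B: delta (east=+3, north=-3); A at (east=1, north=-8).
Therefore A relative to G: (east=1, north=-8).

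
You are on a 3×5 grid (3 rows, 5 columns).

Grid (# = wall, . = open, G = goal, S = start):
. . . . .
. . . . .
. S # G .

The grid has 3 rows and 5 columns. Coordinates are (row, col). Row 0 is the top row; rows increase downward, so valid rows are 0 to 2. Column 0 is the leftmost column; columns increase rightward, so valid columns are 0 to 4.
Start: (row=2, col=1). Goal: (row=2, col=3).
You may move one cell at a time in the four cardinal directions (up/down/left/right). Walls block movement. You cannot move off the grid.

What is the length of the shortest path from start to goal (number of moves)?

BFS from (row=2, col=1) until reaching (row=2, col=3):
  Distance 0: (row=2, col=1)
  Distance 1: (row=1, col=1), (row=2, col=0)
  Distance 2: (row=0, col=1), (row=1, col=0), (row=1, col=2)
  Distance 3: (row=0, col=0), (row=0, col=2), (row=1, col=3)
  Distance 4: (row=0, col=3), (row=1, col=4), (row=2, col=3)  <- goal reached here
One shortest path (4 moves): (row=2, col=1) -> (row=1, col=1) -> (row=1, col=2) -> (row=1, col=3) -> (row=2, col=3)

Answer: Shortest path length: 4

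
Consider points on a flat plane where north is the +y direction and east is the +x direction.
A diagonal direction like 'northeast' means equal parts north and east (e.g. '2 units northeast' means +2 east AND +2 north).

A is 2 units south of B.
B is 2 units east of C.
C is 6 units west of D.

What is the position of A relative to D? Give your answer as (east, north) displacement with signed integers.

Place D at the origin (east=0, north=0).
  C is 6 units west of D: delta (east=-6, north=+0); C at (east=-6, north=0).
  B is 2 units east of C: delta (east=+2, north=+0); B at (east=-4, north=0).
  A is 2 units south of B: delta (east=+0, north=-2); A at (east=-4, north=-2).
Therefore A relative to D: (east=-4, north=-2).

Answer: A is at (east=-4, north=-2) relative to D.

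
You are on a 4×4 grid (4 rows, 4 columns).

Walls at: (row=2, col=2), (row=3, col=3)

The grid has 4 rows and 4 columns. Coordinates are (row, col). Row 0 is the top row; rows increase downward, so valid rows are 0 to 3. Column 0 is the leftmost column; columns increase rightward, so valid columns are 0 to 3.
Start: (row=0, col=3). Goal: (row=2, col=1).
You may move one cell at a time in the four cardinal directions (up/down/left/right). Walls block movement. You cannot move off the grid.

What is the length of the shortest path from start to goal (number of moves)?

Answer: Shortest path length: 4

Derivation:
BFS from (row=0, col=3) until reaching (row=2, col=1):
  Distance 0: (row=0, col=3)
  Distance 1: (row=0, col=2), (row=1, col=3)
  Distance 2: (row=0, col=1), (row=1, col=2), (row=2, col=3)
  Distance 3: (row=0, col=0), (row=1, col=1)
  Distance 4: (row=1, col=0), (row=2, col=1)  <- goal reached here
One shortest path (4 moves): (row=0, col=3) -> (row=0, col=2) -> (row=0, col=1) -> (row=1, col=1) -> (row=2, col=1)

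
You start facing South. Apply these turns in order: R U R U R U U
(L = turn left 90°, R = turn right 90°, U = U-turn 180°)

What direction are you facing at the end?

Start: South
  R (right (90° clockwise)) -> West
  U (U-turn (180°)) -> East
  R (right (90° clockwise)) -> South
  U (U-turn (180°)) -> North
  R (right (90° clockwise)) -> East
  U (U-turn (180°)) -> West
  U (U-turn (180°)) -> East
Final: East

Answer: Final heading: East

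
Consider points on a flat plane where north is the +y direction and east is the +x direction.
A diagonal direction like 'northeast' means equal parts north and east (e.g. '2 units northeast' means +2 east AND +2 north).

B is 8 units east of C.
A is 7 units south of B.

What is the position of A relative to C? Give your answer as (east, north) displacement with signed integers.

Place C at the origin (east=0, north=0).
  B is 8 units east of C: delta (east=+8, north=+0); B at (east=8, north=0).
  A is 7 units south of B: delta (east=+0, north=-7); A at (east=8, north=-7).
Therefore A relative to C: (east=8, north=-7).

Answer: A is at (east=8, north=-7) relative to C.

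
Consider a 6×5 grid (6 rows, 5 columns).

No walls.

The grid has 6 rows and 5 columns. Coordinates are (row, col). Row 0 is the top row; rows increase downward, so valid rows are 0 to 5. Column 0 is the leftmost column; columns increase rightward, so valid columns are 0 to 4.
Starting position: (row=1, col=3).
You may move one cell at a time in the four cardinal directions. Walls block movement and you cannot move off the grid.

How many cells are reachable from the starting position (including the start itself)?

Answer: Reachable cells: 30

Derivation:
BFS flood-fill from (row=1, col=3):
  Distance 0: (row=1, col=3)
  Distance 1: (row=0, col=3), (row=1, col=2), (row=1, col=4), (row=2, col=3)
  Distance 2: (row=0, col=2), (row=0, col=4), (row=1, col=1), (row=2, col=2), (row=2, col=4), (row=3, col=3)
  Distance 3: (row=0, col=1), (row=1, col=0), (row=2, col=1), (row=3, col=2), (row=3, col=4), (row=4, col=3)
  Distance 4: (row=0, col=0), (row=2, col=0), (row=3, col=1), (row=4, col=2), (row=4, col=4), (row=5, col=3)
  Distance 5: (row=3, col=0), (row=4, col=1), (row=5, col=2), (row=5, col=4)
  Distance 6: (row=4, col=0), (row=5, col=1)
  Distance 7: (row=5, col=0)
Total reachable: 30 (grid has 30 open cells total)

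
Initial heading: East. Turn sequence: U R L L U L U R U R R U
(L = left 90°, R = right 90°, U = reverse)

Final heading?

Start: East
  U (U-turn (180°)) -> West
  R (right (90° clockwise)) -> North
  L (left (90° counter-clockwise)) -> West
  L (left (90° counter-clockwise)) -> South
  U (U-turn (180°)) -> North
  L (left (90° counter-clockwise)) -> West
  U (U-turn (180°)) -> East
  R (right (90° clockwise)) -> South
  U (U-turn (180°)) -> North
  R (right (90° clockwise)) -> East
  R (right (90° clockwise)) -> South
  U (U-turn (180°)) -> North
Final: North

Answer: Final heading: North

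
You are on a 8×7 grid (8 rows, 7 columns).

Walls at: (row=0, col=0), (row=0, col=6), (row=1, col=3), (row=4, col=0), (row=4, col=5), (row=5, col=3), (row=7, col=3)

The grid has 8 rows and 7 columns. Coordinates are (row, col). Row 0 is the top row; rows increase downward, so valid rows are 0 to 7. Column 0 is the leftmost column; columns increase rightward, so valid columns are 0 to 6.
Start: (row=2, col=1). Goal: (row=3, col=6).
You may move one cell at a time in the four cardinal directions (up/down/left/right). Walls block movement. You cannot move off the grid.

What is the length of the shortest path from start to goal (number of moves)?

BFS from (row=2, col=1) until reaching (row=3, col=6):
  Distance 0: (row=2, col=1)
  Distance 1: (row=1, col=1), (row=2, col=0), (row=2, col=2), (row=3, col=1)
  Distance 2: (row=0, col=1), (row=1, col=0), (row=1, col=2), (row=2, col=3), (row=3, col=0), (row=3, col=2), (row=4, col=1)
  Distance 3: (row=0, col=2), (row=2, col=4), (row=3, col=3), (row=4, col=2), (row=5, col=1)
  Distance 4: (row=0, col=3), (row=1, col=4), (row=2, col=5), (row=3, col=4), (row=4, col=3), (row=5, col=0), (row=5, col=2), (row=6, col=1)
  Distance 5: (row=0, col=4), (row=1, col=5), (row=2, col=6), (row=3, col=5), (row=4, col=4), (row=6, col=0), (row=6, col=2), (row=7, col=1)
  Distance 6: (row=0, col=5), (row=1, col=6), (row=3, col=6), (row=5, col=4), (row=6, col=3), (row=7, col=0), (row=7, col=2)  <- goal reached here
One shortest path (6 moves): (row=2, col=1) -> (row=2, col=2) -> (row=2, col=3) -> (row=2, col=4) -> (row=2, col=5) -> (row=2, col=6) -> (row=3, col=6)

Answer: Shortest path length: 6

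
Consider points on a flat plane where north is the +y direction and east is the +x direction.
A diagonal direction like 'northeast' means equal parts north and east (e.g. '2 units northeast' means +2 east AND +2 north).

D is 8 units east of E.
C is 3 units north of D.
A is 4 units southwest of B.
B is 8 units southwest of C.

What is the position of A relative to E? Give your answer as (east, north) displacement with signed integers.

Place E at the origin (east=0, north=0).
  D is 8 units east of E: delta (east=+8, north=+0); D at (east=8, north=0).
  C is 3 units north of D: delta (east=+0, north=+3); C at (east=8, north=3).
  B is 8 units southwest of C: delta (east=-8, north=-8); B at (east=0, north=-5).
  A is 4 units southwest of B: delta (east=-4, north=-4); A at (east=-4, north=-9).
Therefore A relative to E: (east=-4, north=-9).

Answer: A is at (east=-4, north=-9) relative to E.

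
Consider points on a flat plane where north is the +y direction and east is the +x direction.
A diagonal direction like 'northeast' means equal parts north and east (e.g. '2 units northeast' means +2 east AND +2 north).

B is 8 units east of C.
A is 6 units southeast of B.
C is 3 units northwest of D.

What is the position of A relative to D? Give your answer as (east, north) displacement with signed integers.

Place D at the origin (east=0, north=0).
  C is 3 units northwest of D: delta (east=-3, north=+3); C at (east=-3, north=3).
  B is 8 units east of C: delta (east=+8, north=+0); B at (east=5, north=3).
  A is 6 units southeast of B: delta (east=+6, north=-6); A at (east=11, north=-3).
Therefore A relative to D: (east=11, north=-3).

Answer: A is at (east=11, north=-3) relative to D.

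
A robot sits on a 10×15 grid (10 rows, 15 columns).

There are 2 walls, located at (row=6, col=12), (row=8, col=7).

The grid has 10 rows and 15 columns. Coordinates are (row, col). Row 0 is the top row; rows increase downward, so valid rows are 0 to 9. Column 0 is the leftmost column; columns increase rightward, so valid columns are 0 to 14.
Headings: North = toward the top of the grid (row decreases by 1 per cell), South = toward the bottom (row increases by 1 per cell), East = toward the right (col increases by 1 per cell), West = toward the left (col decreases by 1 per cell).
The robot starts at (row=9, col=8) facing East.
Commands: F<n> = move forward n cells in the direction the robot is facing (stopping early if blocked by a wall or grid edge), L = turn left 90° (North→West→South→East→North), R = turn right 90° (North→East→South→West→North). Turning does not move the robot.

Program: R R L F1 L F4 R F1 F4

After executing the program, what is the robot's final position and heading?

Answer: Final position: (row=9, col=12), facing South

Derivation:
Start: (row=9, col=8), facing East
  R: turn right, now facing South
  R: turn right, now facing West
  L: turn left, now facing South
  F1: move forward 0/1 (blocked), now at (row=9, col=8)
  L: turn left, now facing East
  F4: move forward 4, now at (row=9, col=12)
  R: turn right, now facing South
  F1: move forward 0/1 (blocked), now at (row=9, col=12)
  F4: move forward 0/4 (blocked), now at (row=9, col=12)
Final: (row=9, col=12), facing South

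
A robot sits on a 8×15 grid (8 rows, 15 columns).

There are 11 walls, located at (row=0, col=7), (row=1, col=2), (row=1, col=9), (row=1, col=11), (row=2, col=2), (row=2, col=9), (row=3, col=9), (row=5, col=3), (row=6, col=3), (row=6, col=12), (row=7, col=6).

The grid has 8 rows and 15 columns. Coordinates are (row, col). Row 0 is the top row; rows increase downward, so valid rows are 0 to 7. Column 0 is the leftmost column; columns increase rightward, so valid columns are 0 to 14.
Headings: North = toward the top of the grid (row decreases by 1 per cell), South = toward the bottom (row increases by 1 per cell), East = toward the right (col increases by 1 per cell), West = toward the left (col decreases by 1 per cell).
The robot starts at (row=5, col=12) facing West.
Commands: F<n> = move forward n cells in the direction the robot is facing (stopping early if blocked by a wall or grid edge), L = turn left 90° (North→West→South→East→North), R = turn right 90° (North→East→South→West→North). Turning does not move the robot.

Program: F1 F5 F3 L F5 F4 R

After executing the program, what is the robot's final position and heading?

Answer: Final position: (row=7, col=4), facing West

Derivation:
Start: (row=5, col=12), facing West
  F1: move forward 1, now at (row=5, col=11)
  F5: move forward 5, now at (row=5, col=6)
  F3: move forward 2/3 (blocked), now at (row=5, col=4)
  L: turn left, now facing South
  F5: move forward 2/5 (blocked), now at (row=7, col=4)
  F4: move forward 0/4 (blocked), now at (row=7, col=4)
  R: turn right, now facing West
Final: (row=7, col=4), facing West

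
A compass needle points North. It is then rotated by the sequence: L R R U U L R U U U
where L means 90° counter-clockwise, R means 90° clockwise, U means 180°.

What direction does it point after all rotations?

Start: North
  L (left (90° counter-clockwise)) -> West
  R (right (90° clockwise)) -> North
  R (right (90° clockwise)) -> East
  U (U-turn (180°)) -> West
  U (U-turn (180°)) -> East
  L (left (90° counter-clockwise)) -> North
  R (right (90° clockwise)) -> East
  U (U-turn (180°)) -> West
  U (U-turn (180°)) -> East
  U (U-turn (180°)) -> West
Final: West

Answer: Final heading: West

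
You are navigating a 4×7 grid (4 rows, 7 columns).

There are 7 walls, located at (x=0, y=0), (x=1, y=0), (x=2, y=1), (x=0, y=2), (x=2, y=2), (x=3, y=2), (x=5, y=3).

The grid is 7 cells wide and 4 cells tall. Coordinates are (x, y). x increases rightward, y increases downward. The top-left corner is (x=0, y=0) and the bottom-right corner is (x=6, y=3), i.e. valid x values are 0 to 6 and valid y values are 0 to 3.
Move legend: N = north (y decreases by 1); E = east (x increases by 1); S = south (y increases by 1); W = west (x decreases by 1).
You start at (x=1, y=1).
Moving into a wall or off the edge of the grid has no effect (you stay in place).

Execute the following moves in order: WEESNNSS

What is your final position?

Answer: Final position: (x=1, y=3)

Derivation:
Start: (x=1, y=1)
  W (west): (x=1, y=1) -> (x=0, y=1)
  E (east): (x=0, y=1) -> (x=1, y=1)
  E (east): blocked, stay at (x=1, y=1)
  S (south): (x=1, y=1) -> (x=1, y=2)
  N (north): (x=1, y=2) -> (x=1, y=1)
  N (north): blocked, stay at (x=1, y=1)
  S (south): (x=1, y=1) -> (x=1, y=2)
  S (south): (x=1, y=2) -> (x=1, y=3)
Final: (x=1, y=3)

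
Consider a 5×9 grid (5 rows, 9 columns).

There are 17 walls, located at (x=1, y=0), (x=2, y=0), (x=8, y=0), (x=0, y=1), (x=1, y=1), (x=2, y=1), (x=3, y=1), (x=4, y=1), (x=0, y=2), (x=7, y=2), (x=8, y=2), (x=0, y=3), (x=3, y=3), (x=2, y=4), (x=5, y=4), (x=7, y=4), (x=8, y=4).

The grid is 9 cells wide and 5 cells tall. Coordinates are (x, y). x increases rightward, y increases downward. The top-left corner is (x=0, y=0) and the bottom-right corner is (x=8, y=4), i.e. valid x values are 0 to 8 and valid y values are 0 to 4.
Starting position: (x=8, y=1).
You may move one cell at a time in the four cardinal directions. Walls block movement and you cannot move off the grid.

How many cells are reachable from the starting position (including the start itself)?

BFS flood-fill from (x=8, y=1):
  Distance 0: (x=8, y=1)
  Distance 1: (x=7, y=1)
  Distance 2: (x=7, y=0), (x=6, y=1)
  Distance 3: (x=6, y=0), (x=5, y=1), (x=6, y=2)
  Distance 4: (x=5, y=0), (x=5, y=2), (x=6, y=3)
  Distance 5: (x=4, y=0), (x=4, y=2), (x=5, y=3), (x=7, y=3), (x=6, y=4)
  Distance 6: (x=3, y=0), (x=3, y=2), (x=4, y=3), (x=8, y=3)
  Distance 7: (x=2, y=2), (x=4, y=4)
  Distance 8: (x=1, y=2), (x=2, y=3), (x=3, y=4)
  Distance 9: (x=1, y=3)
  Distance 10: (x=1, y=4)
  Distance 11: (x=0, y=4)
Total reachable: 27 (grid has 28 open cells total)

Answer: Reachable cells: 27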